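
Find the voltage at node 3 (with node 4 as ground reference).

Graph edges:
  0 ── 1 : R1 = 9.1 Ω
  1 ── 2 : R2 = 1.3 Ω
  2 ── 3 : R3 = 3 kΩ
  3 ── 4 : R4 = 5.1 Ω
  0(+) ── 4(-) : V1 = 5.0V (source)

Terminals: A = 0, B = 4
Nodal analysis, taking node 4 as the 0 V reference.
Source V1 fixes V_0 = 5 V.
KCL at each unknown node (sum of currents leaving = 0; resistances in Ω):
  Node 1: (V_1 - 5)/9.1 + (V_1 - V_2)/1.3 = 0
  Node 2: (V_2 - V_1)/1.3 + (V_2 - V_3)/3000 = 0
  Node 3: (V_3 - V_2)/3000 + (V_3 - 0)/5.1 = 0
Collecting terms (coefficients in siemens):
  0.8791·V_1 - 0.7692·V_2 = 0.5495
  0.7696·V_2 - 0.7692·V_1 - 0.0003333·V_3 = 0
  0.1964·V_3 - 0.0003333·V_2 = 0
Solving these 3 simultaneous equations (Gaussian elimination) gives:
  V_1 = 4.985 V, V_2 = 4.983 V, V_3 = 0.008456 V
The requested potential is V_3 = 0.008456 V.

Final answer: V_3 = 0.008456 V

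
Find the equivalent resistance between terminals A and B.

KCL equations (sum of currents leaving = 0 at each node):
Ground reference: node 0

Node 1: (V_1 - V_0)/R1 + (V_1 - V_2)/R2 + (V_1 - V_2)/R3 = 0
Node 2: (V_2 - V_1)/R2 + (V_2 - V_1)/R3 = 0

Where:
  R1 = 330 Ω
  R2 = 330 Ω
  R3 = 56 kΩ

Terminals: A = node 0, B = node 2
Reduce the network between node 0 (A) and node 2 (B) by series/parallel combination:
  Rp1 = R2 ‖ R3 (parallel, both between nodes 1 and 2) = 1/(1/330 + 1/56000) = 328.1 Ω
  Rs1 = R1 + Rp1 (series, joined only at node 1) = 330 + 328.1 = 658.1 Ω
R_eq = 658.1 Ω

Final answer: 658.1 Ω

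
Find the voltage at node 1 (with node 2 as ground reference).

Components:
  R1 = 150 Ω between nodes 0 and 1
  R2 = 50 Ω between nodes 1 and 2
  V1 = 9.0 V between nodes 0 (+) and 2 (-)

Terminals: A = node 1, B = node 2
Nodal analysis, taking node 2 as the 0 V reference.
Source V1 fixes V_0 = 9 V.
KCL at each unknown node (sum of currents leaving = 0; resistances in Ω):
  Node 1: (V_1 - 9)/150 + (V_1 - 0)/50 = 0
Collecting terms: 0.02667 × V_1 = 0.06  =>  V_1 = 2.25 V
The requested potential is V_1 = 2.25 V.

Final answer: V_1 = 2.25 V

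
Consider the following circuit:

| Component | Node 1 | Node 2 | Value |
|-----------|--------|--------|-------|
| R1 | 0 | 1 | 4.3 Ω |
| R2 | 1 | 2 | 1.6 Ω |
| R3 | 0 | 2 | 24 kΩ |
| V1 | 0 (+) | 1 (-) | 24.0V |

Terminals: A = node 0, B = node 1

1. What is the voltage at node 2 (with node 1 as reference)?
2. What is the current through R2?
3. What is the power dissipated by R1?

Nodal analysis, taking node 1 as the 0 V reference.
Source V1 fixes V_0 = 24 V.
KCL at each unknown node (sum of currents leaving = 0; resistances in Ω):
  Node 2: (V_2 - 0)/1.6 + (V_2 - 24)/24000 = 0
Collecting terms: 0.625 × V_2 = 0.001  =>  V_2 = 0.0016 V
Part 1:
  Read off the nodal solution: V_2 = 0.0016 V
Part 2:
  I_R2 = (V_1 - V_2)/R2 = (0 - 0.0016)/1.6 = -0.0009999 A
  Magnitude: I_R2 = 0.0009999 A
Part 3:
  I_R1 = (V_0 - V_1)/R1 = (24 - 0)/4.3 = 5.581 A
  P_R1 = I_R1² × R1 = (5.581)² × 4.3 = 134 W

Final answers:
1. V_2 = 0.0016 V
2. I_R2 = 0.0009999 A
3. P_R1 = 134 W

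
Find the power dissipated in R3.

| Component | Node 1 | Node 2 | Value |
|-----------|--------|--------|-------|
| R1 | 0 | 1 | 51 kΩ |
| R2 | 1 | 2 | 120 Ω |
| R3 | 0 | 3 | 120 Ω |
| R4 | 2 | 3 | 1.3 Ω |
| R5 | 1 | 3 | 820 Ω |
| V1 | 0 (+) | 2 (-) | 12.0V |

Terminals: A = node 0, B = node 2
Nodal analysis, taking node 2 as the 0 V reference.
Source V1 fixes V_0 = 12 V.
KCL at each unknown node (sum of currents leaving = 0; resistances in Ω):
  Node 1: (V_1 - 12)/51000 + (V_1 - 0)/120 + (V_1 - V_3)/820 = 0
  Node 3: (V_3 - 12)/120 + (V_3 - 0)/1.3 + (V_3 - V_1)/820 = 0
Collecting terms (coefficients in siemens):
  0.009572·V_1 - 0.00122·V_3 = 0.0002353
  0.7788·V_3 - 0.00122·V_1 = 0.1
Determinant D = (0.009572)(0.7788) - (-0.00122)(-0.00122) = 0.007453
V_1 = [(0.0002353)(0.7788) - (-0.00122)(0.1)]/D = 0.04095 V
V_3 = [(0.009572)(0.1) - (0.0002353)(-0.00122)]/D = 0.1285 V
I_R3 = (V_0 - V_3)/R3 = (12 - 0.1285)/120 = 0.09893 A
P_R3 = I_R3² × R3 = (0.09893)² × 120 = 1.174 W

Final answer: 1.174 W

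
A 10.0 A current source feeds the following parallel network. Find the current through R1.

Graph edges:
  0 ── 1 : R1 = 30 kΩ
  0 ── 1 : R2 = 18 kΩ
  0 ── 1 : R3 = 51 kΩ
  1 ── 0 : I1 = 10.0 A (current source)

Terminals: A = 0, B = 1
All resistors sit directly between nodes 0 and 1, so they are in parallel and share one voltage V; the full source current 10 A splits among them.
1/R_par = 1/30000 + 1/18000 + 1/51000 = 0.0001085 S  =>  R_par = 9217 Ω
V = I × R_par = 10 × 9217 = 92170 V
I_R1 = V/R1 = 92170/30000 = 3.072 A

Final answer: 3.072 A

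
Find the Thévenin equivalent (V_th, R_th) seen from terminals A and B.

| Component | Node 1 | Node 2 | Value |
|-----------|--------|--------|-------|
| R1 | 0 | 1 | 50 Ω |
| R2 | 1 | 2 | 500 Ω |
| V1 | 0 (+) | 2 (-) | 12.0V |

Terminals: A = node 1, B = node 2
Step 1 — V_th is the open-circuit voltage V_A - V_B (nothing connected across the terminals).
Nodal analysis, taking node 2 as the 0 V reference.
Source V1 fixes V_0 = 12 V.
KCL at each unknown node (sum of currents leaving = 0; resistances in Ω):
  Node 1: (V_1 - 12)/50 + (V_1 - 0)/500 = 0
Collecting terms: 0.022 × V_1 = 0.24  =>  V_1 = 10.91 V
V_th = V_1 - V_2 = 10.91 - 0 = 10.91 V
Step 2 — R_th: zero the source — replace V1 by a short circuit (node 2 merges into node 0) — and find the resistance seen between A (node 1) and B (node 0).
Reduce the network between node 1 (A) and node 0 (B) by series/parallel combination:
  Rp1 = R1 ‖ R2 (parallel, both between nodes 0 and 1) = 1/(1/50 + 1/500) = 45.45 Ω
R_th = 45.45 Ω

Final answer: V_th = 10.91 V, R_th = 45.45 Ω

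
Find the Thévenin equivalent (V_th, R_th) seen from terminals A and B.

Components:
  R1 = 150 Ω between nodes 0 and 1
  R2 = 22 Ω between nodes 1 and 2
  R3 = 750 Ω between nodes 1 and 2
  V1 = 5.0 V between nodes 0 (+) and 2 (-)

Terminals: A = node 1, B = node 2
Step 1 — V_th is the open-circuit voltage V_A - V_B (nothing connected across the terminals).
Nodal analysis, taking node 2 as the 0 V reference.
Source V1 fixes V_0 = 5 V.
KCL at each unknown node (sum of currents leaving = 0; resistances in Ω):
  Node 1: (V_1 - 5)/150 + (V_1 - 0)/22 + (V_1 - 0)/750 = 0
Collecting terms: 0.05345 × V_1 = 0.03333  =>  V_1 = 0.6236 V
V_th = V_1 - V_2 = 0.6236 - 0 = 0.6236 V
Step 2 — R_th: zero the source — replace V1 by a short circuit (node 2 merges into node 0) — and find the resistance seen between A (node 1) and B (node 0).
Reduce the network between node 1 (A) and node 0 (B) by series/parallel combination:
  Rp1 = R1 ‖ R2 ‖ R3 (parallel, all between nodes 0 and 1) = 1/(1/150 + 1/22 + 1/750) = 18.71 Ω
R_th = 18.71 Ω

Final answer: V_th = 0.6236 V, R_th = 18.71 Ω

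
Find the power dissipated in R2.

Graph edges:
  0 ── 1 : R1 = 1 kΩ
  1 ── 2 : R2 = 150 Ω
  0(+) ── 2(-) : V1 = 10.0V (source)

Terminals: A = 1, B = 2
Nodal analysis, taking node 2 as the 0 V reference.
Source V1 fixes V_0 = 10 V.
KCL at each unknown node (sum of currents leaving = 0; resistances in Ω):
  Node 1: (V_1 - 10)/1000 + (V_1 - 0)/150 = 0
Collecting terms: 0.007667 × V_1 = 0.01  =>  V_1 = 1.304 V
I_R2 = (V_1 - V_2)/R2 = (1.304 - 0)/150 = 0.008696 A
P_R2 = I_R2² × R2 = (0.008696)² × 150 = 0.01134 W

Final answer: 0.01134 W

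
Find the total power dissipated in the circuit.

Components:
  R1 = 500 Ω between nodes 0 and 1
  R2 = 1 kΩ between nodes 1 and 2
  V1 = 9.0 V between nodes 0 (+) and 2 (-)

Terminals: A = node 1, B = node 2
Nodal analysis, taking node 2 as the 0 V reference.
Source V1 fixes V_0 = 9 V.
KCL at each unknown node (sum of currents leaving = 0; resistances in Ω):
  Node 1: (V_1 - 9)/500 + (V_1 - 0)/1000 = 0
Collecting terms: 0.003 × V_1 = 0.018  =>  V_1 = 6 V
Power in each resistor, P = (ΔV)²/R:
  P_R1 = (9 - 6)²/500 = 0.018 W
  P_R2 = (6 - 0)²/1000 = 0.036 W
P_total = P_R1 + P_R2 = 0.054 W

Final answer: 0.054 W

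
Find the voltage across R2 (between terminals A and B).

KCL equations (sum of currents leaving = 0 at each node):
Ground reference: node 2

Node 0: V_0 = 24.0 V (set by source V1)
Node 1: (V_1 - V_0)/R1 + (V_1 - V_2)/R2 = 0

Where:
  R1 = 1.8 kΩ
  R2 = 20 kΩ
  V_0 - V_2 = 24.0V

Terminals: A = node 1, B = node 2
R1 and R2 are in series across V1 (node 0 → node 1 → node 2), and the output A–B is taken across R2, so this is a voltage divider.
Series current: I = V1/(R1 + R2) = 24/(1800 + 20000) = 24/21800 = 0.001101 A
V_R2 = I × R2 = V1 × R2/(R1 + R2) = 24 × 20000/21800 = 22.02 V

Final answer: 22.02 V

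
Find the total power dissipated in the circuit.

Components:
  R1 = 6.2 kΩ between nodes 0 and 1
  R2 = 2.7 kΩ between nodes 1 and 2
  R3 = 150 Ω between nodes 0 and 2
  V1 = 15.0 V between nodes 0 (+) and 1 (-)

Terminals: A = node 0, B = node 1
Nodal analysis, taking node 1 as the 0 V reference.
Source V1 fixes V_0 = 15 V.
KCL at each unknown node (sum of currents leaving = 0; resistances in Ω):
  Node 2: (V_2 - 0)/2700 + (V_2 - 15)/150 = 0
Collecting terms: 0.007037 × V_2 = 0.1  =>  V_2 = 14.21 V
Power in each resistor, P = (ΔV)²/R:
  P_R1 = (15 - 0)²/6200 = 0.03629 W
  P_R2 = (0 - 14.21)²/2700 = 0.07479 W
  P_R3 = (15 - 14.21)²/150 = 0.004155 W
P_total = P_R1 + P_R2 + P_R3 = 0.1152 W

Final answer: 0.1152 W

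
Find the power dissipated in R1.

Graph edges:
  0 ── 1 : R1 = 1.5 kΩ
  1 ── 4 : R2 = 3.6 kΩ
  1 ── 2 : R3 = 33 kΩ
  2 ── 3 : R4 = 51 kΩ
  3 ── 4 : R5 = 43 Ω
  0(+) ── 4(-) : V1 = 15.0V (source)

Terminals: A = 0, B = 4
Nodal analysis, taking node 4 as the 0 V reference.
Source V1 fixes V_0 = 15 V.
KCL at each unknown node (sum of currents leaving = 0; resistances in Ω):
  Node 1: (V_1 - 15)/1500 + (V_1 - 0)/3600 + (V_1 - V_2)/33000 = 0
  Node 2: (V_2 - V_1)/33000 + (V_2 - V_3)/51000 = 0
  Node 3: (V_3 - V_2)/51000 + (V_3 - 0)/43 = 0
Collecting terms (coefficients in siemens):
  0.0009747·V_1 - 0.0000303·V_2 = 0.01
  0.00004991·V_2 - 0.0000303·V_1 - 0.00001961·V_3 = 0
  0.02328·V_3 - 0.00001961·V_2 = 0
Solving these 3 simultaneous equations (Gaussian elimination) gives:
  V_1 = 10.46 V, V_2 = 6.351 V, V_3 = 0.00535 V
I_R1 = (V_0 - V_1)/R1 = (15 - 10.46)/1500 = 0.003029 A
P_R1 = I_R1² × R1 = (0.003029)² × 1500 = 0.01376 W

Final answer: 0.01376 W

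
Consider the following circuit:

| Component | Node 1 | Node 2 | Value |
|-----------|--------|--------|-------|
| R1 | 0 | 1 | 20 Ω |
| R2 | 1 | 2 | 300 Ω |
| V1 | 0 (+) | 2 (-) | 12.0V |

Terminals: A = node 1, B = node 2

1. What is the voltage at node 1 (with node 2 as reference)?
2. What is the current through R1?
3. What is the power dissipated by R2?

Nodal analysis, taking node 2 as the 0 V reference.
Source V1 fixes V_0 = 12 V.
KCL at each unknown node (sum of currents leaving = 0; resistances in Ω):
  Node 1: (V_1 - 12)/20 + (V_1 - 0)/300 = 0
Collecting terms: 0.05333 × V_1 = 0.6  =>  V_1 = 11.25 V
Part 1:
  Read off the nodal solution: V_1 = 11.25 V
Part 2:
  I_R1 = (V_0 - V_1)/R1 = (12 - 11.25)/20 = 0.0375 A
  Magnitude: I_R1 = 0.0375 A
Part 3:
  I_R2 = (V_1 - V_2)/R2 = (11.25 - 0)/300 = 0.0375 A
  P_R2 = I_R2² × R2 = (0.0375)² × 300 = 0.4219 W

Final answers:
1. V_1 = 11.25 V
2. I_R1 = 0.0375 A
3. P_R2 = 0.4219 W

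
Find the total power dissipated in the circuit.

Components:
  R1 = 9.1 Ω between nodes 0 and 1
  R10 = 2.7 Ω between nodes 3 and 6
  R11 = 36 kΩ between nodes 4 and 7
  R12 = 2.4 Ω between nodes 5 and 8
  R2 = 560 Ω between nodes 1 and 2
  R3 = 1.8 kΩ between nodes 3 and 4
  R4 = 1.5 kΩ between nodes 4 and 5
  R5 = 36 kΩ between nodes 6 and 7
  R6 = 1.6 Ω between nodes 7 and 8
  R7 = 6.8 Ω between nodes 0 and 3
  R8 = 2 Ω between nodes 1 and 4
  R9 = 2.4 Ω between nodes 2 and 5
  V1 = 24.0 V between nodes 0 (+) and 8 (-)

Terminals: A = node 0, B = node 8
Nodal analysis, taking node 8 as the 0 V reference.
Source V1 fixes V_0 = 24 V.
KCL at each unknown node (sum of currents leaving = 0; resistances in Ω):
  Node 1: (V_1 - 24)/9.1 + (V_1 - V_2)/560 + (V_1 - V_4)/2 = 0
  Node 2: (V_2 - V_1)/560 + (V_2 - V_5)/2.4 = 0
  Node 3: (V_3 - V_4)/1800 + (V_3 - 24)/6.8 + (V_3 - V_6)/2.7 = 0
  Node 4: (V_4 - V_3)/1800 + (V_4 - V_5)/1500 + (V_4 - V_1)/2 + (V_4 - V_7)/36000 = 0
  Node 5: (V_5 - V_4)/1500 + (V_5 - V_2)/2.4 + (V_5 - 0)/2.4 = 0
  Node 6: (V_6 - V_7)/36000 + (V_6 - V_3)/2.7 = 0
  Node 7: (V_7 - V_6)/36000 + (V_7 - 0)/1.6 + (V_7 - V_4)/36000 = 0
Collecting terms (coefficients in siemens):
  0.6117·V_1 - 0.001786·V_2 - 0.5·V_4 = 2.637
  0.4185·V_2 - 0.001786·V_1 - 0.4167·V_5 = 0
  0.518·V_3 - 0.0005556·V_4 - 0.3704·V_6 = 3.529
  0.5012·V_4 - 0.5·V_1 - 0.0005556·V_3 - 0.0006667·V_5 - 0.00002778·V_7 = 0
  0.834·V_5 - 0.4167·V_2 - 0.0006667·V_4 = 0
  0.3704·V_6 - 0.3704·V_3 - 0.00002778·V_7 = 0
  0.6251·V_7 - 0.00002778·V_4 - 0.00002778·V_6 = 0
Solving these 7 simultaneous equations (Gaussian elimination) gives:
  V_1 = 23.48 V, V_2 = 0.2365 V, V_3 = 23.99 V, V_4 = 23.45 V
  V_5 = 0.1369 V, V_6 = 23.99 V, V_7 = 0.002108 V
Power in each resistor, P = (ΔV)²/R:
  P_R1 = (24 - 23.48)²/9.1 = 0.02997 W
  P_R2 = (23.48 - 0.2365)²/560 = 0.9646 W
  P_R3 = (23.99 - 23.45)²/1800 = 0.0001665 W
  P_R4 = (23.45 - 0.1369)²/1500 = 0.3622 W
  P_R5 = (23.99 - 0.002108)²/36000 = 0.01599 W
  P_R6 = (0.002108 - 0)²/1.6 = 0.000002778 W
  P_R7 = (24 - 23.99)²/6.8 = 0.000006405 W
  P_R8 = (23.48 - 23.45)²/2 = 0.0005048 W
  P_R9 = (0.2365 - 0.1369)²/2.4 = 0.004134 W
  P_R10 = (23.99 - 23.99)²/2.7 = 0.000001199 W
  P_R11 = (23.45 - 0.002108)²/36000 = 0.01527 W
  P_R12 = (0.1369 - 0)²/2.4 = 0.007809 W
P_total = P_R1 + P_R2 + P_R3 + P_R4 + P_R5 + P_R6 + P_R7 + P_R8 + P_R9 + P_R10 + P_R11 + P_R12 = 1.401 W

Final answer: 1.401 W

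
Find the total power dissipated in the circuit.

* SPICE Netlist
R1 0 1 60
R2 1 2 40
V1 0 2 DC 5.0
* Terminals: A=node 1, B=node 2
Nodal analysis, taking node 2 as the 0 V reference.
Source V1 fixes V_0 = 5 V.
KCL at each unknown node (sum of currents leaving = 0; resistances in Ω):
  Node 1: (V_1 - 5)/60 + (V_1 - 0)/40 = 0
Collecting terms: 0.04167 × V_1 = 0.08333  =>  V_1 = 2 V
Power in each resistor, P = (ΔV)²/R:
  P_R1 = (5 - 2)²/60 = 0.15 W
  P_R2 = (2 - 0)²/40 = 0.1 W
P_total = P_R1 + P_R2 = 0.25 W

Final answer: 0.25 W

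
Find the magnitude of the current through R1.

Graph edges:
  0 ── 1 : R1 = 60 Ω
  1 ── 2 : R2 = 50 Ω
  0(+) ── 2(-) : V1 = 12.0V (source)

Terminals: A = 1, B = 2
Nodal analysis, taking node 2 as the 0 V reference.
Source V1 fixes V_0 = 12 V.
KCL at each unknown node (sum of currents leaving = 0; resistances in Ω):
  Node 1: (V_1 - 12)/60 + (V_1 - 0)/50 = 0
Collecting terms: 0.03667 × V_1 = 0.2  =>  V_1 = 5.455 V
I_R1 = (V_0 - V_1)/R1 = (12 - 5.455)/60 = 0.1091 A
|I_R1| = 0.1091 A

Final answer: |I_R1| = 0.1091 A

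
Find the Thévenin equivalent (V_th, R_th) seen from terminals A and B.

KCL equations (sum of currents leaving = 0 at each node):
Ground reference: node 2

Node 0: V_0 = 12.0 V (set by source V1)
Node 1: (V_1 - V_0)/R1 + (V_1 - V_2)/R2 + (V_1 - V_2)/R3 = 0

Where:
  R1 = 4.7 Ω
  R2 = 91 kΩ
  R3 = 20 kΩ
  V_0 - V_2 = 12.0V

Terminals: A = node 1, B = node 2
Step 1 — V_th is the open-circuit voltage V_A - V_B (nothing connected across the terminals).
Nodal analysis, taking node 2 as the 0 V reference.
Source V1 fixes V_0 = 12 V.
KCL at each unknown node (sum of currents leaving = 0; resistances in Ω):
  Node 1: (V_1 - 12)/4.7 + (V_1 - 0)/91000 + (V_1 - 0)/20000 = 0
Collecting terms: 0.2128 × V_1 = 2.553  =>  V_1 = 12 V
V_th = V_1 - V_2 = 12 - 0 = 12 V
Step 2 — R_th: zero the source — replace V1 by a short circuit (node 2 merges into node 0) — and find the resistance seen between A (node 1) and B (node 0).
Reduce the network between node 1 (A) and node 0 (B) by series/parallel combination:
  Rp1 = R1 ‖ R2 ‖ R3 (parallel, all between nodes 0 and 1) = 1/(1/4.7 + 1/91000 + 1/20000) = 4.699 Ω
R_th = 4.699 Ω

Final answer: V_th = 12 V, R_th = 4.699 Ω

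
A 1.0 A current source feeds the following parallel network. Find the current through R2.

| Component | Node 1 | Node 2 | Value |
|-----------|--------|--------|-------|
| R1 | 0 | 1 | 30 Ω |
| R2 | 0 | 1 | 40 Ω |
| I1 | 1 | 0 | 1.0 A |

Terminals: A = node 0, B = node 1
All resistors sit directly between nodes 0 and 1, so they are in parallel and share one voltage V; the full source current 1 A splits among them.
1/R_par = 1/30 + 1/40 = 0.05833 S  =>  R_par = 17.14 Ω
V = I × R_par = 1 × 17.14 = 17.14 V
I_R2 = V/R2 = 17.14/40 = 0.4286 A

Final answer: 0.4286 A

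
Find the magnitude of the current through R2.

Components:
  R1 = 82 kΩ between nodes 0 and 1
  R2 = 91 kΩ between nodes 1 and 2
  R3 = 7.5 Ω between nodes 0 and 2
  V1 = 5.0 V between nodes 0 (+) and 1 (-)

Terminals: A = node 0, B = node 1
Nodal analysis, taking node 1 as the 0 V reference.
Source V1 fixes V_0 = 5 V.
KCL at each unknown node (sum of currents leaving = 0; resistances in Ω):
  Node 2: (V_2 - 0)/91000 + (V_2 - 5)/7.5 = 0
Collecting terms: 0.1333 × V_2 = 0.6667  =>  V_2 = 5 V
I_R2 = (V_1 - V_2)/R2 = (0 - 5)/91000 = -0.00005494 A
|I_R2| = 0.00005494 A

Final answer: |I_R2| = 5.494e-05 A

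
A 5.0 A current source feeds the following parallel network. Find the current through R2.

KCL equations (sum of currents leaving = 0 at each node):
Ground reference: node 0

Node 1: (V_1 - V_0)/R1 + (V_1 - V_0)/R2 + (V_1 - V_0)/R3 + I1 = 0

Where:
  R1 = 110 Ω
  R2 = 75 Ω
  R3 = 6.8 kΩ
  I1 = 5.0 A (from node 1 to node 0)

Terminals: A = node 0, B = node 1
All resistors sit directly between nodes 0 and 1, so they are in parallel and share one voltage V; the full source current 5 A splits among them.
1/R_par = 1/110 + 1/75 + 1/6800 = 0.02257 S  =>  R_par = 44.3 Ω
V = I × R_par = 5 × 44.3 = 221.5 V
I_R2 = V/R2 = 221.5/75 = 2.954 A

Final answer: 2.954 A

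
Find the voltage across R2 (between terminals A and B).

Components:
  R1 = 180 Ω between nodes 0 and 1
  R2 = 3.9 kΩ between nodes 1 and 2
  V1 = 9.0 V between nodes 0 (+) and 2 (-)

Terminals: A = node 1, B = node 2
R1 and R2 are in series across V1 (node 0 → node 1 → node 2), and the output A–B is taken across R2, so this is a voltage divider.
Series current: I = V1/(R1 + R2) = 9/(180 + 3900) = 9/4080 = 0.002206 A
V_R2 = I × R2 = V1 × R2/(R1 + R2) = 9 × 3900/4080 = 8.603 V

Final answer: 8.603 V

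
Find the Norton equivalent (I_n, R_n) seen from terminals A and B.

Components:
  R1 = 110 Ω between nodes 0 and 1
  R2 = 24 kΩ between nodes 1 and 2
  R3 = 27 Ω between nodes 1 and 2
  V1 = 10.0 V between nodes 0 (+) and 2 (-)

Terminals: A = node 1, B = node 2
Find the Thévenin equivalent first; then I_n = V_th/R_th and R_n = R_th.
Step 1 — V_th is the open-circuit voltage V_A - V_B (nothing connected across the terminals).
Nodal analysis, taking node 2 as the 0 V reference.
Source V1 fixes V_0 = 10 V.
KCL at each unknown node (sum of currents leaving = 0; resistances in Ω):
  Node 1: (V_1 - 10)/110 + (V_1 - 0)/24000 + (V_1 - 0)/27 = 0
Collecting terms: 0.04617 × V_1 = 0.09091  =>  V_1 = 1.969 V
V_th = V_1 - V_2 = 1.969 - 0 = 1.969 V
Step 2 — R_th: zero the source — replace V1 by a short circuit (node 2 merges into node 0) — and find the resistance seen between A (node 1) and B (node 0).
Reduce the network between node 1 (A) and node 0 (B) by series/parallel combination:
  Rp1 = R1 ‖ R2 ‖ R3 (parallel, all between nodes 0 and 1) = 1/(1/110 + 1/24000 + 1/27) = 21.66 Ω
R_th = 21.66 Ω
I_n = V_th/R_th = 1.969/21.66 = 0.09091 A, and R_n = R_th = 21.66 Ω

Final answer: I_n = 0.09091 A, R_n = 21.66 Ω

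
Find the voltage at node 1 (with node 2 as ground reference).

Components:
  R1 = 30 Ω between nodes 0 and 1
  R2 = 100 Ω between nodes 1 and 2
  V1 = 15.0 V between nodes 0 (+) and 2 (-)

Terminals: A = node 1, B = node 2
Nodal analysis, taking node 2 as the 0 V reference.
Source V1 fixes V_0 = 15 V.
KCL at each unknown node (sum of currents leaving = 0; resistances in Ω):
  Node 1: (V_1 - 15)/30 + (V_1 - 0)/100 = 0
Collecting terms: 0.04333 × V_1 = 0.5  =>  V_1 = 11.54 V
The requested potential is V_1 = 11.54 V.

Final answer: V_1 = 11.54 V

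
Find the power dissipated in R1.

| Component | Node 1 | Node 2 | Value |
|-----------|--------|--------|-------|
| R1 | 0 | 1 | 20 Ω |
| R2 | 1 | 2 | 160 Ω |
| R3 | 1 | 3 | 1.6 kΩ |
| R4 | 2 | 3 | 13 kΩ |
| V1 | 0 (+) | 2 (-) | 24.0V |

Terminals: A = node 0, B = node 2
Nodal analysis, taking node 2 as the 0 V reference.
Source V1 fixes V_0 = 24 V.
KCL at each unknown node (sum of currents leaving = 0; resistances in Ω):
  Node 1: (V_1 - 24)/20 + (V_1 - 0)/160 + (V_1 - V_3)/1600 = 0
  Node 3: (V_3 - V_1)/1600 + (V_3 - 0)/13000 = 0
Collecting terms (coefficients in siemens):
  0.05688·V_1 - 0.000625·V_3 = 1.2
  0.0007019·V_3 - 0.000625·V_1 = 0
Determinant D = (0.05688)(0.0007019) - (-0.000625)(-0.000625) = 0.00003953
V_1 = [(1.2)(0.0007019) - (-0.000625)(0)]/D = 21.31 V
V_3 = [(0.05688)(0) - (1.2)(-0.000625)]/D = 18.97 V
I_R1 = (V_0 - V_1)/R1 = (24 - 21.31)/20 = 0.1346 A
P_R1 = I_R1² × R1 = (0.1346)² × 20 = 0.3625 W

Final answer: 0.3625 W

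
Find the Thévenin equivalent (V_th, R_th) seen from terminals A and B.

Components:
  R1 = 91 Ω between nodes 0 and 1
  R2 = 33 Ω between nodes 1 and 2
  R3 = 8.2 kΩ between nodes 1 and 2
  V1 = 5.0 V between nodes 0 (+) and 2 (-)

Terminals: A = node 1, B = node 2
Step 1 — V_th is the open-circuit voltage V_A - V_B (nothing connected across the terminals).
Nodal analysis, taking node 2 as the 0 V reference.
Source V1 fixes V_0 = 5 V.
KCL at each unknown node (sum of currents leaving = 0; resistances in Ω):
  Node 1: (V_1 - 5)/91 + (V_1 - 0)/33 + (V_1 - 0)/8200 = 0
Collecting terms: 0.04141 × V_1 = 0.05495  =>  V_1 = 1.327 V
V_th = V_1 - V_2 = 1.327 - 0 = 1.327 V
Step 2 — R_th: zero the source — replace V1 by a short circuit (node 2 merges into node 0) — and find the resistance seen between A (node 1) and B (node 0).
Reduce the network between node 1 (A) and node 0 (B) by series/parallel combination:
  Rp1 = R1 ‖ R2 ‖ R3 (parallel, all between nodes 0 and 1) = 1/(1/91 + 1/33 + 1/8200) = 24.15 Ω
R_th = 24.15 Ω

Final answer: V_th = 1.327 V, R_th = 24.15 Ω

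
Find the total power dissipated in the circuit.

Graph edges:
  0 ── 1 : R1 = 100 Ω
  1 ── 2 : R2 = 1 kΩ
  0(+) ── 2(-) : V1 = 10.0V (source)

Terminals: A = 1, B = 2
Nodal analysis, taking node 2 as the 0 V reference.
Source V1 fixes V_0 = 10 V.
KCL at each unknown node (sum of currents leaving = 0; resistances in Ω):
  Node 1: (V_1 - 10)/100 + (V_1 - 0)/1000 = 0
Collecting terms: 0.011 × V_1 = 0.1  =>  V_1 = 9.091 V
Power in each resistor, P = (ΔV)²/R:
  P_R1 = (10 - 9.091)²/100 = 0.008264 W
  P_R2 = (9.091 - 0)²/1000 = 0.08264 W
P_total = P_R1 + P_R2 = 0.09091 W

Final answer: 0.09091 W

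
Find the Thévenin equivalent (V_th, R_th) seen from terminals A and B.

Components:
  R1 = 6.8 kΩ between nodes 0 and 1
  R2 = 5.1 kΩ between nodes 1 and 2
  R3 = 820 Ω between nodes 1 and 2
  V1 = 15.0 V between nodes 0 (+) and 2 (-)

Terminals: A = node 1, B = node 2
Step 1 — V_th is the open-circuit voltage V_A - V_B (nothing connected across the terminals).
Nodal analysis, taking node 2 as the 0 V reference.
Source V1 fixes V_0 = 15 V.
KCL at each unknown node (sum of currents leaving = 0; resistances in Ω):
  Node 1: (V_1 - 15)/6800 + (V_1 - 0)/5100 + (V_1 - 0)/820 = 0
Collecting terms: 0.001563 × V_1 = 0.002206  =>  V_1 = 1.412 V
V_th = V_1 - V_2 = 1.412 - 0 = 1.412 V
Step 2 — R_th: zero the source — replace V1 by a short circuit (node 2 merges into node 0) — and find the resistance seen between A (node 1) and B (node 0).
Reduce the network between node 1 (A) and node 0 (B) by series/parallel combination:
  Rp1 = R1 ‖ R2 ‖ R3 (parallel, all between nodes 0 and 1) = 1/(1/6800 + 1/5100 + 1/820) = 639.9 Ω
R_th = 639.9 Ω

Final answer: V_th = 1.412 V, R_th = 639.9 Ω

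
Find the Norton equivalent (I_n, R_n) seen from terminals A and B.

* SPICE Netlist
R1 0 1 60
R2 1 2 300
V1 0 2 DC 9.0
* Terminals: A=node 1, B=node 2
Find the Thévenin equivalent first; then I_n = V_th/R_th and R_n = R_th.
Step 1 — V_th is the open-circuit voltage V_A - V_B (nothing connected across the terminals).
Nodal analysis, taking node 2 as the 0 V reference.
Source V1 fixes V_0 = 9 V.
KCL at each unknown node (sum of currents leaving = 0; resistances in Ω):
  Node 1: (V_1 - 9)/60 + (V_1 - 0)/300 = 0
Collecting terms: 0.02 × V_1 = 0.15  =>  V_1 = 7.5 V
V_th = V_1 - V_2 = 7.5 - 0 = 7.5 V
Step 2 — R_th: zero the source — replace V1 by a short circuit (node 2 merges into node 0) — and find the resistance seen between A (node 1) and B (node 0).
Reduce the network between node 1 (A) and node 0 (B) by series/parallel combination:
  Rp1 = R1 ‖ R2 (parallel, both between nodes 0 and 1) = 1/(1/60 + 1/300) = 50 Ω
R_th = 50 Ω
I_n = V_th/R_th = 7.5/50 = 0.15 A, and R_n = R_th = 50 Ω

Final answer: I_n = 0.15 A, R_n = 50 Ω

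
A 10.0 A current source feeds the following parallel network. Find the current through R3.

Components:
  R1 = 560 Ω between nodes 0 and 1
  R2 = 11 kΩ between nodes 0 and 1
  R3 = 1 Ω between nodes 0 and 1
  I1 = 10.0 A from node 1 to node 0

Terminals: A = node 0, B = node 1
All resistors sit directly between nodes 0 and 1, so they are in parallel and share one voltage V; the full source current 10 A splits among them.
1/R_par = 1/560 + 1/11000 + 1/1 = 1.002 S  =>  R_par = 0.9981 Ω
V = I × R_par = 10 × 0.9981 = 9.981 V
I_R3 = V/R3 = 9.981/1 = 9.981 A

Final answer: 9.981 A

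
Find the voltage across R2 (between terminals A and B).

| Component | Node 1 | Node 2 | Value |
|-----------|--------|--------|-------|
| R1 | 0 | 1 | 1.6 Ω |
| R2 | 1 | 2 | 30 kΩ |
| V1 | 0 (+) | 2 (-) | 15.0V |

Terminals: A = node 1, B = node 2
R1 and R2 are in series across V1 (node 0 → node 1 → node 2), and the output A–B is taken across R2, so this is a voltage divider.
Series current: I = V1/(R1 + R2) = 15/(1.6 + 30000) = 15/30000 = 0.0005 A
V_R2 = I × R2 = V1 × R2/(R1 + R2) = 15 × 30000/30000 = 15 V

Final answer: 15 V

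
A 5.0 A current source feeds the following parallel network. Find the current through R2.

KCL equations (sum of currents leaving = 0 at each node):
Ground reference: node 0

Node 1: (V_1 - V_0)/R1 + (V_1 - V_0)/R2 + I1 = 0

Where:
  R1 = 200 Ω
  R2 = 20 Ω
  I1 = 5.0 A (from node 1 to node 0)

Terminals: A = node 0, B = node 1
All resistors sit directly between nodes 0 and 1, so they are in parallel and share one voltage V; the full source current 5 A splits among them.
1/R_par = 1/200 + 1/20 = 0.055 S  =>  R_par = 18.18 Ω
V = I × R_par = 5 × 18.18 = 90.91 V
I_R2 = V/R2 = 90.91/20 = 4.545 A

Final answer: 4.545 A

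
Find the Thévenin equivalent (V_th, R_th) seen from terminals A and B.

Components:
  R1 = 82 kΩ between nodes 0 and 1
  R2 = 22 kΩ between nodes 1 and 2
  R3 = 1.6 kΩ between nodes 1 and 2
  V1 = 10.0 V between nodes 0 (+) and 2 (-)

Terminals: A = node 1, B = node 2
Step 1 — V_th is the open-circuit voltage V_A - V_B (nothing connected across the terminals).
Nodal analysis, taking node 2 as the 0 V reference.
Source V1 fixes V_0 = 10 V.
KCL at each unknown node (sum of currents leaving = 0; resistances in Ω):
  Node 1: (V_1 - 10)/82000 + (V_1 - 0)/22000 + (V_1 - 0)/1600 = 0
Collecting terms: 0.0006826 × V_1 = 0.000122  =>  V_1 = 0.1786 V
V_th = V_1 - V_2 = 0.1786 - 0 = 0.1786 V
Step 2 — R_th: zero the source — replace V1 by a short circuit (node 2 merges into node 0) — and find the resistance seen between A (node 1) and B (node 0).
Reduce the network between node 1 (A) and node 0 (B) by series/parallel combination:
  Rp1 = R1 ‖ R2 ‖ R3 (parallel, all between nodes 0 and 1) = 1/(1/82000 + 1/22000 + 1/1600) = 1465 Ω
R_th = 1.465 kΩ

Final answer: V_th = 0.1786 V, R_th = 1.465 kΩ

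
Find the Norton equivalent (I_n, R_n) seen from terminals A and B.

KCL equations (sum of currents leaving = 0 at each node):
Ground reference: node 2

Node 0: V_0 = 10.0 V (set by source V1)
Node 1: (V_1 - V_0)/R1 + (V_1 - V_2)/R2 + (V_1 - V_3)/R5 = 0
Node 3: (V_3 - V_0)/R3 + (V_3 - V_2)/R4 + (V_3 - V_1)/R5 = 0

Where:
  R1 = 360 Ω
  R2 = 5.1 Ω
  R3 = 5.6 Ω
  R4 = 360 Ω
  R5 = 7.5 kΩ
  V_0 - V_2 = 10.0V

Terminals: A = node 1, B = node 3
Find the Thévenin equivalent first; then I_n = V_th/R_th and R_n = R_th.
Step 1 — V_th is the open-circuit voltage V_A - V_B (nothing connected across the terminals).
Nodal analysis, taking node 2 as the 0 V reference.
Source V1 fixes V_0 = 10 V.
KCL at each unknown node (sum of currents leaving = 0; resistances in Ω):
  Node 1: (V_1 - 10)/360 + (V_1 - 0)/5.1 + (V_1 - V_3)/7500 = 0
  Node 3: (V_3 - 10)/5.6 + (V_3 - 0)/360 + (V_3 - V_1)/7500 = 0
Collecting terms (coefficients in siemens):
  0.199·V_1 - 0.0001333·V_3 = 0.02778
  0.1815·V_3 - 0.0001333·V_1 = 1.786
Determinant D = (0.199)(0.1815) - (-0.0001333)(-0.0001333) = 0.03611
V_1 = [(0.02778)(0.1815) - (-0.0001333)(1.786)]/D = 0.1462 V
V_3 = [(0.199)(1.786) - (0.02778)(-0.0001333)]/D = 9.84 V
V_th = V_1 - V_3 = 0.1462 - 9.84 = -9.694 V
Step 2 — R_th: zero the source — replace V1 by a short circuit (node 2 merges into node 0) — and find the resistance seen between A (node 1) and B (node 3).
Reduce the network between node 1 (A) and node 3 (B) by series/parallel combination:
  Rp1 = R1 ‖ R2 (parallel, both between nodes 0 and 1) = 1/(1/360 + 1/5.1) = 5.029 Ω
  Rp2 = R3 ‖ R4 (parallel, both between nodes 0 and 3) = 1/(1/5.6 + 1/360) = 5.514 Ω
  Rs1 = Rp1 + Rp2 (series, joined only at node 0) = 5.029 + 5.514 = 10.54 Ω
  Rp3 = R5 ‖ Rs1 (parallel, both between nodes 1 and 3) = 1/(1/7500 + 1/10.54) = 10.53 Ω
R_th = 10.53 Ω
I_n = V_th/R_th = -9.694/10.53 = -0.9207 A, and R_n = R_th = 10.53 Ω

Final answer: I_n = -0.9207 A, R_n = 10.53 Ω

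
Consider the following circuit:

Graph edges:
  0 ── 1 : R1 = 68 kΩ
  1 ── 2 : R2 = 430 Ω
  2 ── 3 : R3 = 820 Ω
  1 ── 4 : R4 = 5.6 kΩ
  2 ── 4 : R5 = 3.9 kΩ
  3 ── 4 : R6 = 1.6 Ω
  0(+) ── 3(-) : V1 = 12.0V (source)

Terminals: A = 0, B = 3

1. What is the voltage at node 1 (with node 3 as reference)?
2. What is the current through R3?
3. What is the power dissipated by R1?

Nodal analysis, taking node 3 as the 0 V reference.
Source V1 fixes V_0 = 12 V.
KCL at each unknown node (sum of currents leaving = 0; resistances in Ω):
  Node 1: (V_1 - 12)/68000 + (V_1 - V_2)/430 + (V_1 - V_4)/5600 = 0
  Node 2: (V_2 - V_1)/430 + (V_2 - 0)/820 + (V_2 - V_4)/3900 = 0
  Node 4: (V_4 - V_1)/5600 + (V_4 - V_2)/3900 + (V_4 - 0)/1.6 = 0
Collecting terms (coefficients in siemens):
  0.002519·V_1 - 0.002326·V_2 - 0.0001786·V_4 = 0.0001765
  0.003802·V_2 - 0.002326·V_1 - 0.0002564·V_4 = 0
  0.6254·V_4 - 0.0001786·V_1 - 0.0002564·V_2 = 0
Solving these 3 simultaneous equations (Gaussian elimination) gives:
  V_1 = 0.161 V, V_2 = 0.09851 V, V_4 = 0.00008636 V
Part 1:
  Read off the nodal solution: V_1 = 0.161 V
Part 2:
  I_R3 = (V_2 - V_3)/R3 = (0.09851 - 0)/820 = 0.0001201 A
  Magnitude: I_R3 = 0.0001201 A
Part 3:
  I_R1 = (V_0 - V_1)/R1 = (12 - 0.161)/68000 = 0.0001741 A
  P_R1 = I_R1² × R1 = (0.0001741)² × 68000 = 0.002061 W

Final answers:
1. V_1 = 0.161 V
2. I_R3 = 0.0001201 A
3. P_R1 = 0.002061 W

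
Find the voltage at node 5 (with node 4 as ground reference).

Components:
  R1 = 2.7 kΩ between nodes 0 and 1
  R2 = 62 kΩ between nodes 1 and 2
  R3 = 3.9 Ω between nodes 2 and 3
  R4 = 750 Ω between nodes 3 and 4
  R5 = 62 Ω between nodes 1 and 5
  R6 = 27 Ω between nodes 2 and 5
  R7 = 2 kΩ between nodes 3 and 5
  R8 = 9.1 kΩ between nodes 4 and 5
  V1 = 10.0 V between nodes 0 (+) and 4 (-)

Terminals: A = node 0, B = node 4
Nodal analysis, taking node 4 as the 0 V reference.
Source V1 fixes V_0 = 10 V.
KCL at each unknown node (sum of currents leaving = 0; resistances in Ω):
  Node 1: (V_1 - 10)/2700 + (V_1 - V_2)/62000 + (V_1 - V_5)/62 = 0
  Node 2: (V_2 - V_1)/62000 + (V_2 - V_3)/3.9 + (V_2 - V_5)/27 = 0
  Node 3: (V_3 - V_2)/3.9 + (V_3 - 0)/750 + (V_3 - V_5)/2000 = 0
  Node 5: (V_5 - V_1)/62 + (V_5 - V_2)/27 + (V_5 - V_3)/2000 + (V_5 - 0)/9100 = 0
Collecting terms (coefficients in siemens):
  0.01652·V_1 - 0.00001613·V_2 - 0.01613·V_5 = 0.003704
  0.2935·V_2 - 0.00001613·V_1 - 0.2564·V_3 - 0.03704·V_5 = 0
  0.2582·V_3 - 0.2564·V_2 - 0.0005·V_5 = 0
  0.05378·V_5 - 0.01613·V_1 - 0.03704·V_2 - 0.0005·V_3 = 0
Solving these 4 simultaneous equations (Gaussian elimination) gives:
  V_1 = 2.243 V, V_2 = 1.995 V, V_3 = 1.985 V, V_5 = 2.065 V
The requested potential is V_5 = 2.065 V.

Final answer: V_5 = 2.065 V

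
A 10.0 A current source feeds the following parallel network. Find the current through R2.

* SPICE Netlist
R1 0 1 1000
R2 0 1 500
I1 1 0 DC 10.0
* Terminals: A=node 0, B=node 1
All resistors sit directly between nodes 0 and 1, so they are in parallel and share one voltage V; the full source current 10 A splits among them.
1/R_par = 1/1000 + 1/500 = 0.003 S  =>  R_par = 333.3 Ω
V = I × R_par = 10 × 333.3 = 3333 V
I_R2 = V/R2 = 3333/500 = 6.667 A

Final answer: 6.667 A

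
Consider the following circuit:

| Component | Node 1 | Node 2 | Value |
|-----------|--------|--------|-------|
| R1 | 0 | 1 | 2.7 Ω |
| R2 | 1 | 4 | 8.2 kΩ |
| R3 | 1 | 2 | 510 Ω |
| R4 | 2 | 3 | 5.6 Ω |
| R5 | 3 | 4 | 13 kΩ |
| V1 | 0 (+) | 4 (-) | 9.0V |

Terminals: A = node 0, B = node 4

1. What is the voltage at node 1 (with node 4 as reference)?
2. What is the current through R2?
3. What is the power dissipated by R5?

Nodal analysis, taking node 4 as the 0 V reference.
Source V1 fixes V_0 = 9 V.
KCL at each unknown node (sum of currents leaving = 0; resistances in Ω):
  Node 1: (V_1 - 9)/2.7 + (V_1 - 0)/8200 + (V_1 - V_2)/510 = 0
  Node 2: (V_2 - V_1)/510 + (V_2 - V_3)/5.6 = 0
  Node 3: (V_3 - V_2)/5.6 + (V_3 - 0)/13000 = 0
Collecting terms (coefficients in siemens):
  0.3725·V_1 - 0.001961·V_2 = 3.333
  0.1805·V_2 - 0.001961·V_1 - 0.1786·V_3 = 0
  0.1786·V_3 - 0.1786·V_2 = 0
Solving these 3 simultaneous equations (Gaussian elimination) gives:
  V_1 = 8.995 V, V_2 = 8.656 V, V_3 = 8.652 V
Part 1:
  Read off the nodal solution: V_1 = 8.995 V
Part 2:
  I_R2 = (V_1 - V_4)/R2 = (8.995 - 0)/8200 = 0.001097 A
  Magnitude: I_R2 = 0.001097 A
Part 3:
  I_R5 = (V_3 - V_4)/R5 = (8.652 - 0)/13000 = 0.0006655 A
  P_R5 = I_R5² × R5 = (0.0006655)² × 13000 = 0.005758 W

Final answers:
1. V_1 = 8.995 V
2. I_R2 = 0.001097 A
3. P_R5 = 0.005758 W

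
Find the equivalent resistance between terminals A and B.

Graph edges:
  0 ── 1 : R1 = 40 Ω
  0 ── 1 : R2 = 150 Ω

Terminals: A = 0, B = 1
Reduce the network between node 0 (A) and node 1 (B) by series/parallel combination:
  Rp1 = R1 ‖ R2 (parallel, both between nodes 0 and 1) = 1/(1/40 + 1/150) = 31.58 Ω
R_eq = 31.58 Ω

Final answer: 31.58 Ω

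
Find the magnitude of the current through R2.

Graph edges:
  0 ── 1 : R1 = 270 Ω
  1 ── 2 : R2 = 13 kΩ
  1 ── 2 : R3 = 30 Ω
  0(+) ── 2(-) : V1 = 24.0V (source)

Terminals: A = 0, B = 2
Nodal analysis, taking node 2 as the 0 V reference.
Source V1 fixes V_0 = 24 V.
KCL at each unknown node (sum of currents leaving = 0; resistances in Ω):
  Node 1: (V_1 - 24)/270 + (V_1 - 0)/13000 + (V_1 - 0)/30 = 0
Collecting terms: 0.03711 × V_1 = 0.08889  =>  V_1 = 2.395 V
I_R2 = (V_1 - V_2)/R2 = (2.395 - 0)/13000 = 0.0001842 A
|I_R2| = 0.0001842 A

Final answer: |I_R2| = 0.0001842 A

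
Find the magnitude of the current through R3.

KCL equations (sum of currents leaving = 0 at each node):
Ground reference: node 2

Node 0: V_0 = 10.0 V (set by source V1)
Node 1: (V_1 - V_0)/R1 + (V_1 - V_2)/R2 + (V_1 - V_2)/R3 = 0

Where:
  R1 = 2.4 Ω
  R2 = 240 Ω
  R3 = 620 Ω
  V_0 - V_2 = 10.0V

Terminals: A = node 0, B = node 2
Nodal analysis, taking node 2 as the 0 V reference.
Source V1 fixes V_0 = 10 V.
KCL at each unknown node (sum of currents leaving = 0; resistances in Ω):
  Node 1: (V_1 - 10)/2.4 + (V_1 - 0)/240 + (V_1 - 0)/620 = 0
Collecting terms: 0.4224 × V_1 = 4.167  =>  V_1 = 9.863 V
I_R3 = (V_1 - V_2)/R3 = (9.863 - 0)/620 = 0.01591 A
|I_R3| = 0.01591 A

Final answer: |I_R3| = 0.01591 A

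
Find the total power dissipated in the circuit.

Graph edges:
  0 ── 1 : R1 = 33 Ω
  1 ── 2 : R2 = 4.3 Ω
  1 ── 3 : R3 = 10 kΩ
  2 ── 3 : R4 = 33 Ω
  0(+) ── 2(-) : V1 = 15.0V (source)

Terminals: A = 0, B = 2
Nodal analysis, taking node 2 as the 0 V reference.
Source V1 fixes V_0 = 15 V.
KCL at each unknown node (sum of currents leaving = 0; resistances in Ω):
  Node 1: (V_1 - 15)/33 + (V_1 - 0)/4.3 + (V_1 - V_3)/10000 = 0
  Node 3: (V_3 - V_1)/10000 + (V_3 - 0)/33 = 0
Collecting terms (coefficients in siemens):
  0.263·V_1 - 0.0001·V_3 = 0.4545
  0.0304·V_3 - 0.0001·V_1 = 0
Determinant D = (0.263)(0.0304) - (-0.0001)(-0.0001) = 0.007995
V_1 = [(0.4545)(0.0304) - (-0.0001)(0)]/D = 1.729 V
V_3 = [(0.263)(0) - (0.4545)(-0.0001)]/D = 0.005686 V
Power in each resistor, P = (ΔV)²/R:
  P_R1 = (15 - 1.729)²/33 = 5.337 W
  P_R2 = (1.729 - 0)²/4.3 = 0.6949 W
  P_R3 = (1.729 - 0.005686)²/10000 = 0.0002968 W
  P_R4 = (0 - 0.005686)²/33 = 0.0000009795 W
P_total = P_R1 + P_R2 + P_R3 + P_R4 = 6.032 W

Final answer: 6.032 W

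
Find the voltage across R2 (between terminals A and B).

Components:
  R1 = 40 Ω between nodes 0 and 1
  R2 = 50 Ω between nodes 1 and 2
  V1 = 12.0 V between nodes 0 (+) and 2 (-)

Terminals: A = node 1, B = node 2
R1 and R2 are in series across V1 (node 0 → node 1 → node 2), and the output A–B is taken across R2, so this is a voltage divider.
Series current: I = V1/(R1 + R2) = 12/(40 + 50) = 12/90 = 0.1333 A
V_R2 = I × R2 = V1 × R2/(R1 + R2) = 12 × 50/90 = 6.667 V

Final answer: 6.667 V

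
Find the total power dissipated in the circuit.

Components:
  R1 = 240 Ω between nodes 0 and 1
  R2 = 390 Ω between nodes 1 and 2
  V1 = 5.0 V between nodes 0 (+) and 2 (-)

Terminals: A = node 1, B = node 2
Nodal analysis, taking node 2 as the 0 V reference.
Source V1 fixes V_0 = 5 V.
KCL at each unknown node (sum of currents leaving = 0; resistances in Ω):
  Node 1: (V_1 - 5)/240 + (V_1 - 0)/390 = 0
Collecting terms: 0.006731 × V_1 = 0.02083  =>  V_1 = 3.095 V
Power in each resistor, P = (ΔV)²/R:
  P_R1 = (5 - 3.095)²/240 = 0.01512 W
  P_R2 = (3.095 - 0)²/390 = 0.02457 W
P_total = P_R1 + P_R2 = 0.03968 W

Final answer: 0.03968 W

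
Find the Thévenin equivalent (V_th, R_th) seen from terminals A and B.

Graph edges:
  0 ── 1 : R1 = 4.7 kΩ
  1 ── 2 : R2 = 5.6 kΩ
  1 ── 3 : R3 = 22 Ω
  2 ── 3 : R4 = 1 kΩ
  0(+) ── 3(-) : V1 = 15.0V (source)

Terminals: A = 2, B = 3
Step 1 — V_th is the open-circuit voltage V_A - V_B (nothing connected across the terminals).
Nodal analysis, taking node 3 as the 0 V reference.
Source V1 fixes V_0 = 15 V.
KCL at each unknown node (sum of currents leaving = 0; resistances in Ω):
  Node 1: (V_1 - 15)/4700 + (V_1 - V_2)/5600 + (V_1 - 0)/22 = 0
  Node 2: (V_2 - V_1)/5600 + (V_2 - 0)/1000 = 0
Collecting terms (coefficients in siemens):
  0.04585·V_1 - 0.0001786·V_2 = 0.003191
  0.001179·V_2 - 0.0001786·V_1 = 0
Determinant D = (0.04585)(0.001179) - (-0.0001786)(-0.0001786) = 0.000054
V_1 = [(0.003191)(0.001179) - (-0.0001786)(0)]/D = 0.06965 V
V_2 = [(0.04585)(0) - (0.003191)(-0.0001786)]/D = 0.01055 V
V_th = V_2 - V_3 = 0.01055 - 0 = 0.01055 V
Step 2 — R_th: zero the source — replace V1 by a short circuit (node 3 merges into node 0) — and find the resistance seen between A (node 2) and B (node 0).
Reduce the network between node 2 (A) and node 0 (B) by series/parallel combination:
  Rp1 = R1 ‖ R3 (parallel, both between nodes 0 and 1) = 1/(1/4700 + 1/22) = 21.9 Ω
  Rs1 = R2 + Rp1 (series, joined only at node 1) = 5600 + 21.9 = 5622 Ω
  Rp2 = R4 ‖ Rs1 (parallel, both between nodes 0 and 2) = 1/(1/1000 + 1/5622) = 849 Ω
R_th = 849 Ω

Final answer: V_th = 0.01055 V, R_th = 849 Ω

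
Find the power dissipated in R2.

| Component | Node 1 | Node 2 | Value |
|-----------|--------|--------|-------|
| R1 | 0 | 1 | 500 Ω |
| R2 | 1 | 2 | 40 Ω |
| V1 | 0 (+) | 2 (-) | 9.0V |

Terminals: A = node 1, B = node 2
Nodal analysis, taking node 2 as the 0 V reference.
Source V1 fixes V_0 = 9 V.
KCL at each unknown node (sum of currents leaving = 0; resistances in Ω):
  Node 1: (V_1 - 9)/500 + (V_1 - 0)/40 = 0
Collecting terms: 0.027 × V_1 = 0.018  =>  V_1 = 0.6667 V
I_R2 = (V_1 - V_2)/R2 = (0.6667 - 0)/40 = 0.01667 A
P_R2 = I_R2² × R2 = (0.01667)² × 40 = 0.01111 W

Final answer: 0.01111 W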